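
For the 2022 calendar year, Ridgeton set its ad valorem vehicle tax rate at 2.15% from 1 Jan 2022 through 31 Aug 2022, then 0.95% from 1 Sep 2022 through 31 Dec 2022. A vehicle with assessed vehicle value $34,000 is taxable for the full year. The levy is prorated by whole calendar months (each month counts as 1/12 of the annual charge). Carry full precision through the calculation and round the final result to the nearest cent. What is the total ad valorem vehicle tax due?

$595.00

1 Jan – 31 Aug 2022: 8 months at 2.15% → $34,000 × 2.15% × 8/12 = $487.3333
1 Sep – 31 Dec 2022: 4 months at 0.95% → $34,000 × 0.95% × 4/12 = $107.6667
Total = $595.0000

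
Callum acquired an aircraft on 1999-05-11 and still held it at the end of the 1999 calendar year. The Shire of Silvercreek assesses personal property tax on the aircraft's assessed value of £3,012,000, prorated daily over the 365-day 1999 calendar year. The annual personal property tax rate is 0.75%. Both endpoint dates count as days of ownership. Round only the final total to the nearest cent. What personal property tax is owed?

Days held (1999-05-11 to 1999-12-31): 235 out of 365
Tax = £3,012,000 × 0.75% × 235/365 = £14,544.2466

£14,544.25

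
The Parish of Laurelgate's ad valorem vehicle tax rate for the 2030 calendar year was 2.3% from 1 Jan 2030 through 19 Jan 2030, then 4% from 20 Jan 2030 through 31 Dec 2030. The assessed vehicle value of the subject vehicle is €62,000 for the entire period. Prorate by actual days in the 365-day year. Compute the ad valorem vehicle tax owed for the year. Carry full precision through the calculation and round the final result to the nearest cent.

€2,425.13

1 Jan – 19 Jan 2030: 19 days at 2.3% → €62,000 × 2.3% × 19/365 = €74.2301
20 Jan – 31 Dec 2030: 346 days at 4% → €62,000 × 4% × 346/365 = €2,350.9041
Total = €2,425.1342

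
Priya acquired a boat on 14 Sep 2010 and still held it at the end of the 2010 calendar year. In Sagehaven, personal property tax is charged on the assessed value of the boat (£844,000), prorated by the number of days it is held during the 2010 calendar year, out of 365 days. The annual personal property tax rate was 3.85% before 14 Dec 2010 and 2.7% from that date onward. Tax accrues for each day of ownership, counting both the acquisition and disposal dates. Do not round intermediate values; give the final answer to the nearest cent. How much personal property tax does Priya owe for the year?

£9,225.04

14 Sep – 13 Dec 2010: 91 days at 3.85% → £844,000 × 3.85% × 91/365 = £8,101.2438
14 Dec – 31 Dec 2010: 18 days at 2.7% → £844,000 × 2.7% × 18/365 = £1,123.7918
Total = £9,225.0356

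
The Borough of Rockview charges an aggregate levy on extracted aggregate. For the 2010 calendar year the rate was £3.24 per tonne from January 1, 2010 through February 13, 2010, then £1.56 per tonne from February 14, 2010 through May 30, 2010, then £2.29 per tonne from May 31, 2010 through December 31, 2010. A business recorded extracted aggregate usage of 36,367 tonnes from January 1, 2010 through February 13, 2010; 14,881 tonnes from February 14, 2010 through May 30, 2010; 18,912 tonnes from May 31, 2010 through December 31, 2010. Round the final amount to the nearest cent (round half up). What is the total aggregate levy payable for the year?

January 1 – February 13, 2010: 36,367 tonnes at £3.24/tonne → £117,829.08
February 14 – May 30, 2010: 14,881 tonnes at £1.56/tonne → £23,214.36
May 31 – December 31, 2010: 18,912 tonnes at £2.29/tonne → £43,308.48

£184,351.92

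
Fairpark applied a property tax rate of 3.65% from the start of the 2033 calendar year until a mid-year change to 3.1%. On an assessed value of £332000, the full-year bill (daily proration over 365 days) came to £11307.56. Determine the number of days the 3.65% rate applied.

Let d = days at the first rate; then 365 − d days at the second rate.
£332000 × [3.65%·d + 3.1%·(365−d)] / 365 = £11307.56
Solving gives d = 203, so the new rate took effect on 23 July 2033.

203 days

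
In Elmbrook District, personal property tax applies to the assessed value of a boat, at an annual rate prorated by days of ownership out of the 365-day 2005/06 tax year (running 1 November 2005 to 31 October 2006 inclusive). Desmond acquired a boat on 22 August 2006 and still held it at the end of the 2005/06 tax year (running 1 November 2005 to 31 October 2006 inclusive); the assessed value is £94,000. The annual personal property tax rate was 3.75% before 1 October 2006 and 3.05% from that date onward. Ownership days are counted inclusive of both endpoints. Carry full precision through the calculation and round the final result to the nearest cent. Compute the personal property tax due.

£629.80

22 August – 30 September 2006: 40 days at 3.75% → £94,000 × 3.75% × 40/365 = £386.3014
1 October – 31 October 2006: 31 days at 3.05% → £94,000 × 3.05% × 31/365 = £243.4986
Total = £629.8000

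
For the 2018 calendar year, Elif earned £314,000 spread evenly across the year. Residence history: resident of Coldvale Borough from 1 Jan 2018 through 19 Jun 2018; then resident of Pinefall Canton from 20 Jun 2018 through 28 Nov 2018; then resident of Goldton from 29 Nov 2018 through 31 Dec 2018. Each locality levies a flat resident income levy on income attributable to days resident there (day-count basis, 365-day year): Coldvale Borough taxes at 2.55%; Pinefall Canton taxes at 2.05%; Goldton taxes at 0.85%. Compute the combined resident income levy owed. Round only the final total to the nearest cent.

Coldvale Borough, 1 Jan – 19 Jun 2018: 170 days → £314,000 × 2.55% × 170/365 = £3,729.2877
Pinefall Canton, 20 Jun – 28 Nov 2018: 162 days → £314,000 × 2.05% × 162/365 = £2,856.9699
Goldton, 29 Nov – 31 Dec 2018: 33 days → £314,000 × 0.85% × 33/365 = £241.3068
Total = £6,827.5644

£6,827.56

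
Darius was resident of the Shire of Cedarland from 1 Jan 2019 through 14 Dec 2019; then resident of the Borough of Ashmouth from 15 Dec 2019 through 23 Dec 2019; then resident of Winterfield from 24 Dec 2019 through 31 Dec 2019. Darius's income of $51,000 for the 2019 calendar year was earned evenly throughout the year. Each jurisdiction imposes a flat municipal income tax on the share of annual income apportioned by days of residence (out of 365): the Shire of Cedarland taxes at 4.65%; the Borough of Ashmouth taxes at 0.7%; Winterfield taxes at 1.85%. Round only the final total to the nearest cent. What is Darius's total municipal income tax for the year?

$2,290.53

The Shire of Cedarland, 1 Jan – 14 Dec 2019: 348 days → $51,000 × 4.65% × 348/365 = $2,261.0466
The Borough of Ashmouth, 15 Dec – 23 Dec 2019: 9 days → $51,000 × 0.7% × 9/365 = $8.8027
Winterfield, 24 Dec – 31 Dec 2019: 8 days → $51,000 × 1.85% × 8/365 = $20.6795
Total = $2,290.5288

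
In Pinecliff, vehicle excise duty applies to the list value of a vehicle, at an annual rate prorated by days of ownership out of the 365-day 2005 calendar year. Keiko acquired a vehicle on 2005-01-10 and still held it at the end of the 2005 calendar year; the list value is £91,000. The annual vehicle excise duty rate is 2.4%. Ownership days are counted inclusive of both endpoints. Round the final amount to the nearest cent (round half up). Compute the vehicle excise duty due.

Days held (2005-01-10 to 2005-12-31): 356 out of 365
Tax = £91,000 × 2.4% × 356/365 = £2,130.1479

£2,130.15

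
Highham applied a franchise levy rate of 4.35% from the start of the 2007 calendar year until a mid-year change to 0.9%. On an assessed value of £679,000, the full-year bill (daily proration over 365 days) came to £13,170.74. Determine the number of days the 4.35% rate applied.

Let d = days at the first rate; then 365 − d days at the second rate.
£679,000 × [4.35%·d + 0.9%·(365−d)] / 365 = £13,170.74
Solving gives d = 110, so the new rate took effect on April 21, 2007.

110 days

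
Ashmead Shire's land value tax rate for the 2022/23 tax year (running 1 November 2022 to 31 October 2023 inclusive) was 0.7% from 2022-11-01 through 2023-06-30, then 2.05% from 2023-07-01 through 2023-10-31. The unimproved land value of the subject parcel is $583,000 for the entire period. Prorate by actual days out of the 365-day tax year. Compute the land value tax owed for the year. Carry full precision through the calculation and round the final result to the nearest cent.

2022-11-01 to 2023-06-30: 242 days at 0.7% → $583,000 × 0.7% × 242/365 = $2,705.7589
2023-07-01 to 2023-10-31: 123 days at 2.05% → $583,000 × 2.05% × 123/365 = $4,027.4918
Total = $6,733.2507

$6,733.25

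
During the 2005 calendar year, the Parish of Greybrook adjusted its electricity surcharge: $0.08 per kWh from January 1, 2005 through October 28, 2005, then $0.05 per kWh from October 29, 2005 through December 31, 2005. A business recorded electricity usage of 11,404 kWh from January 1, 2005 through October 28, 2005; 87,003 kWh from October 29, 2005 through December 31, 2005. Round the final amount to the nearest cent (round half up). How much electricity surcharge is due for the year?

January 1 – October 28, 2005: 11,404 kWh at $0.08/kWh → $912.32
October 29 – December 31, 2005: 87,003 kWh at $0.05/kWh → $4,350.15

$5,262.47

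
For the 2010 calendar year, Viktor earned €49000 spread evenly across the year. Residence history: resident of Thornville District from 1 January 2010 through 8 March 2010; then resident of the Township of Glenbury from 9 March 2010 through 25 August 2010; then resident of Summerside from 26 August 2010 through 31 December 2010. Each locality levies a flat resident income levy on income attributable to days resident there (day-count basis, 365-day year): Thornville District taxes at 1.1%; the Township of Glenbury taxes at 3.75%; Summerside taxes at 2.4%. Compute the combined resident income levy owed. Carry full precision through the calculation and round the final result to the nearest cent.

Thornville District, 1 January – 8 March 2010: 67 days → €49000 × 1.1% × 67/365 = €98.9397
The Township of Glenbury, 9 March – 25 August 2010: 170 days → €49000 × 3.75% × 170/365 = €855.8219
Summerside, 26 August – 31 December 2010: 128 days → €49000 × 2.4% × 128/365 = €412.4055
Total = €1367.1671

€1367.17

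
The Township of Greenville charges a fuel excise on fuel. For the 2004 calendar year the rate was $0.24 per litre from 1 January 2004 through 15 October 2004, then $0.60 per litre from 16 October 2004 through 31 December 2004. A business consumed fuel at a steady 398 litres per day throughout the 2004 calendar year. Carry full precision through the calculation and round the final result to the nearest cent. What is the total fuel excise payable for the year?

$45,992.88

1 January – 15 October 2004: 289 days × 398 litres/day = 115,022 litres at $0.24/litre → $27,605.28
16 October – 31 December 2004: 77 days × 398 litres/day = 30,646 litres at $0.60/litre → $18,387.60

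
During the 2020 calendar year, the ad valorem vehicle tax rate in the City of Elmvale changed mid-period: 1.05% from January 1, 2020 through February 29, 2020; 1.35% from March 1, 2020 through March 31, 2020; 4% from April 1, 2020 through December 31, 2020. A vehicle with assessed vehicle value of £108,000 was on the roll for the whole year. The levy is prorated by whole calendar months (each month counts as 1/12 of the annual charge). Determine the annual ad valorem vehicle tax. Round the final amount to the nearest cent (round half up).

£3,550.50

January 1 – February 29, 2020: 2 months at 1.05% → £108,000 × 1.05% × 2/12 = £189.0000
March 1 – March 31, 2020: 1 month at 1.35% → £108,000 × 1.35% × 1/12 = £121.5000
April 1 – December 31, 2020: 9 months at 4% → £108,000 × 4% × 9/12 = £3,240.0000
Total = £3,550.5000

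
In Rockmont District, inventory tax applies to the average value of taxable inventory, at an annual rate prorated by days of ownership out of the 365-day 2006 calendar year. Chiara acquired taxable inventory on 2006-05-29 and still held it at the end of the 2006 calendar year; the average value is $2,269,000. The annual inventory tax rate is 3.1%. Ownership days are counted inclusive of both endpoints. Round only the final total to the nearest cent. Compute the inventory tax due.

$41,817.98

Days held (2006-05-29 to 2006-12-31): 217 out of 365
Tax = $2,269,000 × 3.1% × 217/365 = $41,817.9808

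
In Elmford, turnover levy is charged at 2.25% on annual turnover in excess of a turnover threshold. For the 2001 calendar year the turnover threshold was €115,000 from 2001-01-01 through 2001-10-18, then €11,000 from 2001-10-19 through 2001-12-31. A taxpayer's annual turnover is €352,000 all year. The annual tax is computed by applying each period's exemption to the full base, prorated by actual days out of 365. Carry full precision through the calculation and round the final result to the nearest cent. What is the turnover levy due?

2001-01-01 to 2001-10-18: 291 days, exemption €115,000 → (€352,000 − €115,000) × 2.25% × 291/365 = €4,251.3904
2001-10-19 to 2001-12-31: 74 days, exemption €11,000 → (€352,000 − €11,000) × 2.25% × 74/365 = €1,555.5205
Total = €5,806.9110

€5,806.91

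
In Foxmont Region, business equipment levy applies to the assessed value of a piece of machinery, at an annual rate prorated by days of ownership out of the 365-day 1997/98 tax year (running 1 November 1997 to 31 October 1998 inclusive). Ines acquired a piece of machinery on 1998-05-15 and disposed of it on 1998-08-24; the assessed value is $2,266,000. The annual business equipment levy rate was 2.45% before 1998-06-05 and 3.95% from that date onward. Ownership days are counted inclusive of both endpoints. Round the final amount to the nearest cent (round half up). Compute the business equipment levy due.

$23,057.33

1998-05-15 to 1998-06-04: 21 days at 2.45% → $2,266,000 × 2.45% × 21/365 = $3,194.1288
1998-06-05 to 1998-08-24: 81 days at 3.95% → $2,266,000 × 3.95% × 81/365 = $19,863.1973
Total = $23,057.3260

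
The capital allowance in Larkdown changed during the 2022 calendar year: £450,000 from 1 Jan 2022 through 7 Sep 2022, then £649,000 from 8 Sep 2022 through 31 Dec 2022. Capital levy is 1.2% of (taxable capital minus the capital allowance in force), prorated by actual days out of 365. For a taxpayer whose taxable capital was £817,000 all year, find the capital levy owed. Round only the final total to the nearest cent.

£3,651.62

1 Jan – 7 Sep 2022: 250 days, exemption £450,000 → (£817,000 − £450,000) × 1.2% × 250/365 = £3,016.4384
8 Sep – 31 Dec 2022: 115 days, exemption £649,000 → (£817,000 − £649,000) × 1.2% × 115/365 = £635.1781
Total = £3,651.6164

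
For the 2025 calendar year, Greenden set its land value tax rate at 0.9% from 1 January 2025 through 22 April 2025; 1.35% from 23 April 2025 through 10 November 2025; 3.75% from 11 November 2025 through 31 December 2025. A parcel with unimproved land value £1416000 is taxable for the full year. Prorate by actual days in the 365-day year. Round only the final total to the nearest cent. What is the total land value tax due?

£21909.21

1 January – 22 April 2025: 112 days at 0.9% → £1416000 × 0.9% × 112/365 = £3910.4877
23 April – 10 November 2025: 202 days at 1.35% → £1416000 × 1.35% × 202/365 = £10579.2658
11 November – 31 December 2025: 51 days at 3.75% → £1416000 × 3.75% × 51/365 = £7419.4521
Total = £21909.2055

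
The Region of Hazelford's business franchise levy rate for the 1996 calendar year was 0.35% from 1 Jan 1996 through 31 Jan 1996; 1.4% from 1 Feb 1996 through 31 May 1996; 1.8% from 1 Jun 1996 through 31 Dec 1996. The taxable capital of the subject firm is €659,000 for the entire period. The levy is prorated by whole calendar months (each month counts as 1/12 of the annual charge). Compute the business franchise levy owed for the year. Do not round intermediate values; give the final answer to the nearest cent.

€10,187.04

1 Jan – 31 Jan 1996: 1 month at 0.35% → €659,000 × 0.35% × 1/12 = €192.2083
1 Feb – 31 May 1996: 4 months at 1.4% → €659,000 × 1.4% × 4/12 = €3,075.3333
1 Jun – 31 Dec 1996: 7 months at 1.8% → €659,000 × 1.8% × 7/12 = €6,919.5000
Total = €10,187.0417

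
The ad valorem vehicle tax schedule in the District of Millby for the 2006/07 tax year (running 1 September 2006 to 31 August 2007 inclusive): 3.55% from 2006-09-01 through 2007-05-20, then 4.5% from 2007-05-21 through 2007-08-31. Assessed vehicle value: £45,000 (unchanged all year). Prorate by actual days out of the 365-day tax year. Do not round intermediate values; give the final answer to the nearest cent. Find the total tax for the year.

2006-09-01 to 2007-05-20: 262 days at 3.55% → £45,000 × 3.55% × 262/365 = £1,146.6986
2007-05-21 to 2007-08-31: 103 days at 4.5% → £45,000 × 4.5% × 103/365 = £571.4384
Total = £1,718.1370

£1,718.14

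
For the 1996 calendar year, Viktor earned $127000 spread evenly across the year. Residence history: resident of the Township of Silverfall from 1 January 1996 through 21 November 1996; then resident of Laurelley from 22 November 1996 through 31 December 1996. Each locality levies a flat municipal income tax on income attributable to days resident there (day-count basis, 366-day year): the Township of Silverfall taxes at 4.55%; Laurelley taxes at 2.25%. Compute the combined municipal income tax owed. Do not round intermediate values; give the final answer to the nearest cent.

$5459.27

The Township of Silverfall, 1 January – 21 November 1996: 326 days → $127000 × 4.55% × 326/366 = $5146.9699
Laurelley, 22 November – 31 December 1996: 40 days → $127000 × 2.25% × 40/366 = $312.2951
Total = $5459.2650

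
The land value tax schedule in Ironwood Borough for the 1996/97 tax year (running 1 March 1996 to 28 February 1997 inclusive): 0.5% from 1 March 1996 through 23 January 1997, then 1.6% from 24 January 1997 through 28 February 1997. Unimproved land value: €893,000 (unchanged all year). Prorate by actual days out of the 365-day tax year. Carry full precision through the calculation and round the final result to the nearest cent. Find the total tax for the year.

€5,433.84

1 March 1996 – 23 January 1997: 329 days at 0.5% → €893,000 × 0.5% × 329/365 = €4,024.6164
24 January – 28 February 1997: 36 days at 1.6% → €893,000 × 1.6% × 36/365 = €1,409.2274
Total = €5,433.8438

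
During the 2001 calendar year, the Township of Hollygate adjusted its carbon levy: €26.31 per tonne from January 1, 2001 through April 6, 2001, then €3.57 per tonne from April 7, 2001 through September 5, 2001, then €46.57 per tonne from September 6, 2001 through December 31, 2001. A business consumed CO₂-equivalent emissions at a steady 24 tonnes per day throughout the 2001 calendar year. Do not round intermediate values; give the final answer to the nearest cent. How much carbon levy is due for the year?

January 1 – April 6, 2001: 96 days × 24 tonnes/day = 2,304 tonnes at €26.31/tonne → €60618.24
April 7 – September 5, 2001: 152 days × 24 tonnes/day = 3,648 tonnes at €3.57/tonne → €13023.36
September 6 – December 31, 2001: 117 days × 24 tonnes/day = 2,808 tonnes at €46.57/tonne → €130768.56

€204410.16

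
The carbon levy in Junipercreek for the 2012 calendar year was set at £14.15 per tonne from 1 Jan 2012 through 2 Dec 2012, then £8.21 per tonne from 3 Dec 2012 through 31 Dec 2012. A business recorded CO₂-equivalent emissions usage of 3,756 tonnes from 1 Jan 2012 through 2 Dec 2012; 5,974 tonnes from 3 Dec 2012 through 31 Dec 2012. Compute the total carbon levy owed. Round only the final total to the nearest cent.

1 Jan – 2 Dec 2012: 3,756 tonnes at £14.15/tonne → £53,147.40
3 Dec – 31 Dec 2012: 5,974 tonnes at £8.21/tonne → £49,046.54

£102,193.94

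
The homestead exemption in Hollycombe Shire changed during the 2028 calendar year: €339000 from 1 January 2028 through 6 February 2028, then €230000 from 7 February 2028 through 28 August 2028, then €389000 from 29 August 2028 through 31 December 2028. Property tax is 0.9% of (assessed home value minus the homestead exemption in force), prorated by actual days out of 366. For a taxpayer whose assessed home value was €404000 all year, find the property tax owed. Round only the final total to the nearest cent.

€978.10

1 January – 6 February 2028: 37 days, exemption €339000 → (€404000 − €339000) × 0.9% × 37/366 = €59.1393
7 February – 28 August 2028: 204 days, exemption €230000 → (€404000 − €230000) × 0.9% × 204/366 = €872.8525
29 August – 31 December 2028: 125 days, exemption €389000 → (€404000 − €389000) × 0.9% × 125/366 = €46.1066
Total = €978.0984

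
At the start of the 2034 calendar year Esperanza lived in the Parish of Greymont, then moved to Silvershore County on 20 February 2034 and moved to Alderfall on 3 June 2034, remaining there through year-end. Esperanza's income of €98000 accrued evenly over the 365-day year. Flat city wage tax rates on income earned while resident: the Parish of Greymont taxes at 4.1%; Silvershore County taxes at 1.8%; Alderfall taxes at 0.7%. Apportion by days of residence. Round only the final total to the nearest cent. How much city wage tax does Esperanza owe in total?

€1446.64

The Parish of Greymont, 1 January – 19 February 2034: 50 days → €98000 × 4.1% × 50/365 = €550.4110
Silvershore County, 20 February – 2 June 2034: 103 days → €98000 × 1.8% × 103/365 = €497.7863
Alderfall, 3 June – 31 December 2034: 212 days → €98000 × 0.7% × 212/365 = €398.4438
Total = €1446.6411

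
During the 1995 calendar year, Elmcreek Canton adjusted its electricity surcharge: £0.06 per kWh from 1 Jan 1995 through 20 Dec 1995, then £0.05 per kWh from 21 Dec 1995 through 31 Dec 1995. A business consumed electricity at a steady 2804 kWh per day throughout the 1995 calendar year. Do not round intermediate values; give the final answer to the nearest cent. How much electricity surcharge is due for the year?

1 Jan – 20 Dec 1995: 354 days × 2804 kWh/day = 992,616 kWh at £0.06/kWh → £59,556.96
21 Dec – 31 Dec 1995: 11 days × 2804 kWh/day = 30,844 kWh at £0.05/kWh → £1,542.20

£61,099.16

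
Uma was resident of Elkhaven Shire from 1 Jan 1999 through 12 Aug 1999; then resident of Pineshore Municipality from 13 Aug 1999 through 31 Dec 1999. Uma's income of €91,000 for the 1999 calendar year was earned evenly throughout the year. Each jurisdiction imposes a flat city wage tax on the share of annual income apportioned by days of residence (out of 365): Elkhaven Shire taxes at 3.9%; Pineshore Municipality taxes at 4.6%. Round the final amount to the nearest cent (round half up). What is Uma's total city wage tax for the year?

€3,795.07

Elkhaven Shire, 1 Jan – 12 Aug 1999: 224 days → €91,000 × 3.9% × 224/365 = €2,178.0164
Pineshore Municipality, 13 Aug – 31 Dec 1999: 141 days → €91,000 × 4.6% × 141/365 = €1,617.0575
Total = €3,795.0740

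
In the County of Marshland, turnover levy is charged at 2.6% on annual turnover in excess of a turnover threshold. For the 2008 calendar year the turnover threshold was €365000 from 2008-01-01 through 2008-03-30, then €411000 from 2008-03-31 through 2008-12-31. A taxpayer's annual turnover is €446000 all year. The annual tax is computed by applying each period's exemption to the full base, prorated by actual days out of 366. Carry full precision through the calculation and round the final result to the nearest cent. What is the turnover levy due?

2008-01-01 to 2008-03-30: 90 days, exemption €365000 → (€446000 − €365000) × 2.6% × 90/366 = €517.8689
2008-03-31 to 2008-12-31: 276 days, exemption €411000 → (€446000 − €411000) × 2.6% × 276/366 = €686.2295
Total = €1204.0984

€1204.10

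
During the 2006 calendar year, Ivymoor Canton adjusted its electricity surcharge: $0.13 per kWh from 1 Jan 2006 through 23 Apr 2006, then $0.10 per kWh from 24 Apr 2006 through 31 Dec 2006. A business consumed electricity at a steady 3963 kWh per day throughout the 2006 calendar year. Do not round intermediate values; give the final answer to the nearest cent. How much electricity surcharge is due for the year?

1 Jan – 23 Apr 2006: 113 days × 3963 kWh/day = 447,819 kWh at $0.13/kWh → $58,216.47
24 Apr – 31 Dec 2006: 252 days × 3963 kWh/day = 998,676 kWh at $0.10/kWh → $99,867.60

$158,084.07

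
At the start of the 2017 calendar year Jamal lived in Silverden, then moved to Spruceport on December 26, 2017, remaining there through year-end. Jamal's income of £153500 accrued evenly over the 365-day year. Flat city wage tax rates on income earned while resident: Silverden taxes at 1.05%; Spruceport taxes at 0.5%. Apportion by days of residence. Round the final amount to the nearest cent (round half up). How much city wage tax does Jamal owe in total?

£1597.87

Silverden, January 1 – December 25, 2017: 359 days → £153500 × 1.05% × 359/365 = £1585.2555
Spruceport, December 26 – December 31, 2017: 6 days → £153500 × 0.5% × 6/365 = £12.6164
Total = £1597.8719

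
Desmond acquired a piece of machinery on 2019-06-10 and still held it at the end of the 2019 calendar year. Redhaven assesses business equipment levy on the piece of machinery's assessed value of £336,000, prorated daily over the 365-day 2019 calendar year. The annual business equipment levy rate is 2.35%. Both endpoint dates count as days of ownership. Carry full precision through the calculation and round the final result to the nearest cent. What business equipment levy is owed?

£4,434.74

Days held (2019-06-10 to 2019-12-31): 205 out of 365
Tax = £336,000 × 2.35% × 205/365 = £4,434.7397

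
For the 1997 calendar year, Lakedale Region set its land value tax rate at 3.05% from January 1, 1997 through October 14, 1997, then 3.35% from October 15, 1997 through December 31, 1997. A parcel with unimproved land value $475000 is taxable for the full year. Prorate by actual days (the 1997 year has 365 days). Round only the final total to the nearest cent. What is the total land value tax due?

January 1 – October 14, 1997: 287 days at 3.05% → $475000 × 3.05% × 287/365 = $11391.5411
October 15 – December 31, 1997: 78 days at 3.35% → $475000 × 3.35% × 78/365 = $3400.4795
Total = $14792.0205

$14792.02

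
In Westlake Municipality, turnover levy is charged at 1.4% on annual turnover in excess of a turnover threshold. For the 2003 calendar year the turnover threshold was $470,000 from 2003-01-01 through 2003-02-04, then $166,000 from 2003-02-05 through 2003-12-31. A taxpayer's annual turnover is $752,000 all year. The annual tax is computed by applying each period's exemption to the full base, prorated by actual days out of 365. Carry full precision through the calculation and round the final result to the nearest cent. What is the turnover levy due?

2003-01-01 to 2003-02-04: 35 days, exemption $470,000 → ($752,000 − $470,000) × 1.4% × 35/365 = $378.5753
2003-02-05 to 2003-12-31: 330 days, exemption $166,000 → ($752,000 − $166,000) × 1.4% × 330/365 = $7,417.3151
Total = $7,795.8904

$7,795.89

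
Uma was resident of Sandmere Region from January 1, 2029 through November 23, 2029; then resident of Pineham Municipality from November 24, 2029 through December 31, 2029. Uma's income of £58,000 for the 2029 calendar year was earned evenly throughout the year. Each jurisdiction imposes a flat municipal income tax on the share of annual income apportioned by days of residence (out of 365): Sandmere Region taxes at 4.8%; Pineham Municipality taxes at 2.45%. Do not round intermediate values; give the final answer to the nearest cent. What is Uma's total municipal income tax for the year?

Sandmere Region, January 1 – November 23, 2029: 327 days → £58,000 × 4.8% × 327/365 = £2,494.1589
Pineham Municipality, November 24 – December 31, 2029: 38 days → £58,000 × 2.45% × 38/365 = £147.9397
Total = £2,642.0986

£2,642.10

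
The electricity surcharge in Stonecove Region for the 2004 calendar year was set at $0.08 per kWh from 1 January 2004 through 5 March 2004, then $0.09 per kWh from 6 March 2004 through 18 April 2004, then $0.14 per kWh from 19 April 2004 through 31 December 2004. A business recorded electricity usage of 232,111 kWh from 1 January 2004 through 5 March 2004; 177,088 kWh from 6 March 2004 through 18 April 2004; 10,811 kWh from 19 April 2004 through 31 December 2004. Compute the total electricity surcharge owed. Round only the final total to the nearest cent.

1 January – 5 March 2004: 232,111 kWh at $0.08/kWh → $18,568.88
6 March – 18 April 2004: 177,088 kWh at $0.09/kWh → $15,937.92
19 April – 31 December 2004: 10,811 kWh at $0.14/kWh → $1,513.54

$36,020.34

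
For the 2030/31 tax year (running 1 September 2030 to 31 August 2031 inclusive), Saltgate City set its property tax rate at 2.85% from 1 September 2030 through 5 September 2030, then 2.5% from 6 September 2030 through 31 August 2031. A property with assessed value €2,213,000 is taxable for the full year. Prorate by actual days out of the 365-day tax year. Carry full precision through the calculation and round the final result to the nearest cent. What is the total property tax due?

€55,431.10

1 September – 5 September 2030: 5 days at 2.85% → €2,213,000 × 2.85% × 5/365 = €863.9795
6 September 2030 – 31 August 2031: 360 days at 2.5% → €2,213,000 × 2.5% × 360/365 = €54,567.1233
Total = €55,431.1027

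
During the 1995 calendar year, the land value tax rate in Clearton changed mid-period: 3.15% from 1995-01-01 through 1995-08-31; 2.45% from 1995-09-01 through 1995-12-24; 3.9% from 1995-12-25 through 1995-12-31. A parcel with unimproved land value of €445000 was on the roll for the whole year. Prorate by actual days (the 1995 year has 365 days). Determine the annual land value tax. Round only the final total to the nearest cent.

1995-01-01 to 1995-08-31: 243 days at 3.15% → €445000 × 3.15% × 243/365 = €9332.1986
1995-09-01 to 1995-12-24: 115 days at 2.45% → €445000 × 2.45% × 115/365 = €3435.0342
1995-12-25 to 1995-12-31: 7 days at 3.9% → €445000 × 3.9% × 7/365 = €332.8356
Total = €13100.0685

€13100.07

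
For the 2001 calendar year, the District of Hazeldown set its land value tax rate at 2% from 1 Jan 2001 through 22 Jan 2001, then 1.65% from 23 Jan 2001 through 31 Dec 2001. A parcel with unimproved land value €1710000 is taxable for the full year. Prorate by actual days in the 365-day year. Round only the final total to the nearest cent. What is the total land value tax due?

€28575.74

1 Jan – 22 Jan 2001: 22 days at 2% → €1710000 × 2% × 22/365 = €2061.3699
23 Jan – 31 Dec 2001: 343 days at 1.65% → €1710000 × 1.65% × 343/365 = €26514.3699
Total = €28575.7397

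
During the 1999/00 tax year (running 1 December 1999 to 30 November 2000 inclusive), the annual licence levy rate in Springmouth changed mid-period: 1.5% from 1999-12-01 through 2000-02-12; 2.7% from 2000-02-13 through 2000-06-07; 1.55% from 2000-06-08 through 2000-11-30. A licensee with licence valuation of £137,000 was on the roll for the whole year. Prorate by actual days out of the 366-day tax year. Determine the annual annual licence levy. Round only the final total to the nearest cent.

1999-12-01 to 2000-02-12: 74 days at 1.5% → £137,000 × 1.5% × 74/366 = £415.4918
2000-02-13 to 2000-06-07: 116 days at 2.7% → £137,000 × 2.7% × 116/366 = £1,172.3607
2000-06-08 to 2000-11-30: 176 days at 1.55% → £137,000 × 1.55% × 176/366 = £1,021.1366
Total = £2,608.9891

£2,608.99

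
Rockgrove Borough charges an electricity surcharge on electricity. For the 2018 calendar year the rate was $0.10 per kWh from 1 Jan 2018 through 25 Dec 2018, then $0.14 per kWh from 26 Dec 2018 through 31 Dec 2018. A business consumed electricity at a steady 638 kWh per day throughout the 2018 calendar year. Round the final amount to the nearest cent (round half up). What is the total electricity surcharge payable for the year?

1 Jan – 25 Dec 2018: 359 days × 638 kWh/day = 229,042 kWh at $0.10/kWh → $22,904.20
26 Dec – 31 Dec 2018: 6 days × 638 kWh/day = 3,828 kWh at $0.14/kWh → $535.92

$23,440.12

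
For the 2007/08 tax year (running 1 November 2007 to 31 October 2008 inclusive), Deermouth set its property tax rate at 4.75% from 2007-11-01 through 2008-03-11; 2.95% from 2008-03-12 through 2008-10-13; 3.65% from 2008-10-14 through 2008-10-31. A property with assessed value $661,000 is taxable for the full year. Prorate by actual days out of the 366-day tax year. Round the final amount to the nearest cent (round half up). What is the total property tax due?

2007-11-01 to 2008-03-11: 132 days at 4.75% → $661,000 × 4.75% × 132/366 = $11,323.6885
2008-03-12 to 2008-10-13: 216 days at 2.95% → $661,000 × 2.95% × 216/366 = $11,507.9016
2008-10-14 to 2008-10-31: 18 days at 3.65% → $661,000 × 3.65% × 18/366 = $1,186.5492
Total = $24,018.1393

$24,018.14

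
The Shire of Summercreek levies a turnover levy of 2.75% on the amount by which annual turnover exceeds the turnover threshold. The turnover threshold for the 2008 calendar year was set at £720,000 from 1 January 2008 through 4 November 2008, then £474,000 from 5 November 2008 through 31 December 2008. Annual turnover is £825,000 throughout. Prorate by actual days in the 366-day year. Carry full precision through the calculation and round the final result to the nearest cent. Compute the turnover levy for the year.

£3,941.07

1 January – 4 November 2008: 309 days, exemption £720,000 → (£825,000 − £720,000) × 2.75% × 309/366 = £2,437.8074
5 November – 31 December 2008: 57 days, exemption £474,000 → (£825,000 − £474,000) × 2.75% × 57/366 = £1,503.2582
Total = £3,941.0656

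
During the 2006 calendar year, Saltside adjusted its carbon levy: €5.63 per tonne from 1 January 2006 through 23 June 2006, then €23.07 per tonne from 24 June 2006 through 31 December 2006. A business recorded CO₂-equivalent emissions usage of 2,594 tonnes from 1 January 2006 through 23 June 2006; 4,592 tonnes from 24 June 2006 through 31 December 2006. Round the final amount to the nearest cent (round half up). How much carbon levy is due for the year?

1 January – 23 June 2006: 2,594 tonnes at €5.63/tonne → €14,604.22
24 June – 31 December 2006: 4,592 tonnes at €23.07/tonne → €105,937.44

€120,541.66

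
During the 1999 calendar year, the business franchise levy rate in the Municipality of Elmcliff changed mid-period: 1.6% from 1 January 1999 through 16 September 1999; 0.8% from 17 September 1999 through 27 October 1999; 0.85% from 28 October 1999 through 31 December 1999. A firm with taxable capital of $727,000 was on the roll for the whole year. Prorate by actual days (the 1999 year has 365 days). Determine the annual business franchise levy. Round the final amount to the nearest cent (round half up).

$10,007.70

1 January – 16 September 1999: 259 days at 1.6% → $727,000 × 1.6% × 259/365 = $8,253.9397
17 September – 27 October 1999: 41 days at 0.8% → $727,000 × 0.8% × 41/365 = $653.3041
28 October – 31 December 1999: 65 days at 0.85% → $727,000 × 0.85% × 65/365 = $1,100.4589
Total = $10,007.7027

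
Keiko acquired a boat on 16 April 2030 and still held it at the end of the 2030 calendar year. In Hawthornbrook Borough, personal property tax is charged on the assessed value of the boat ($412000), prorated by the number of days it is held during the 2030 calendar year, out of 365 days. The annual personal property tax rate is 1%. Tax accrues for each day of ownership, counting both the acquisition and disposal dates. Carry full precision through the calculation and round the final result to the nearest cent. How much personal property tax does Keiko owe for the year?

Days held (16 April – 31 December 2030): 260 out of 365
Tax = $412000 × 1% × 260/365 = $2934.7945

$2934.79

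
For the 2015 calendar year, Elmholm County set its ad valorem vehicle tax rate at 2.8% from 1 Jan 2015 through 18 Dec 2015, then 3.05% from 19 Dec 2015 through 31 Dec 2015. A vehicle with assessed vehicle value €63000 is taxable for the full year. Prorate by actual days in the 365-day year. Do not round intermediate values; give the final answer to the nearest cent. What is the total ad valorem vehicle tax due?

€1769.61

1 Jan – 18 Dec 2015: 352 days at 2.8% → €63000 × 2.8% × 352/365 = €1701.1726
19 Dec – 31 Dec 2015: 13 days at 3.05% → €63000 × 3.05% × 13/365 = €68.4370
Total = €1769.6096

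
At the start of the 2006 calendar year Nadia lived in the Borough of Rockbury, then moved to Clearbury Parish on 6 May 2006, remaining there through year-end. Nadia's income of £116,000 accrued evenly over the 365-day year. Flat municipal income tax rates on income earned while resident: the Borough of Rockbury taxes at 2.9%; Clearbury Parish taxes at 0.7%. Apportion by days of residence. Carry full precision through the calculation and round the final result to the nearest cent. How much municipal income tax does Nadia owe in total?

The Borough of Rockbury, 1 January – 5 May 2006: 125 days → £116,000 × 2.9% × 125/365 = £1,152.0548
Clearbury Parish, 6 May – 31 December 2006: 240 days → £116,000 × 0.7% × 240/365 = £533.9178
Total = £1,685.9726

£1,685.97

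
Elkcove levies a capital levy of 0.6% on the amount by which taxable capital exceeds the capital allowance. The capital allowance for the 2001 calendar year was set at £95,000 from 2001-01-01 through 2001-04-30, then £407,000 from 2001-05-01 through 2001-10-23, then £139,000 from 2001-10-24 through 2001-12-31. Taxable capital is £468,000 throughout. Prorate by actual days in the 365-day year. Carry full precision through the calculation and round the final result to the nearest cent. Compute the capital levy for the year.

2001-01-01 to 2001-04-30: 120 days, exemption £95,000 → (£468,000 − £95,000) × 0.6% × 120/365 = £735.7808
2001-05-01 to 2001-10-23: 176 days, exemption £407,000 → (£468,000 − £407,000) × 0.6% × 176/365 = £176.4822
2001-10-24 to 2001-12-31: 69 days, exemption £139,000 → (£468,000 − £139,000) × 0.6% × 69/365 = £373.1671
Total = £1,285.4301

£1,285.43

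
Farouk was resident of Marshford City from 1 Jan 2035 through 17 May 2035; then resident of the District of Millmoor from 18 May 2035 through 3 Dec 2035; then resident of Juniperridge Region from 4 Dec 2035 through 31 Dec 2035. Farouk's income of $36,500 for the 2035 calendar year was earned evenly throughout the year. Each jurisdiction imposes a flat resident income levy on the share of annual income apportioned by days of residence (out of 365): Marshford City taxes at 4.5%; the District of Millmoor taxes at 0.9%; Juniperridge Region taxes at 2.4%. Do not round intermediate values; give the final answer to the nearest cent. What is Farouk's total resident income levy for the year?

$863.70

Marshford City, 1 Jan – 17 May 2035: 137 days → $36,500 × 4.5% × 137/365 = $616.5000
The District of Millmoor, 18 May – 3 Dec 2035: 200 days → $36,500 × 0.9% × 200/365 = $180.0000
Juniperridge Region, 4 Dec – 31 Dec 2035: 28 days → $36,500 × 2.4% × 28/365 = $67.2000
Total = $863.7000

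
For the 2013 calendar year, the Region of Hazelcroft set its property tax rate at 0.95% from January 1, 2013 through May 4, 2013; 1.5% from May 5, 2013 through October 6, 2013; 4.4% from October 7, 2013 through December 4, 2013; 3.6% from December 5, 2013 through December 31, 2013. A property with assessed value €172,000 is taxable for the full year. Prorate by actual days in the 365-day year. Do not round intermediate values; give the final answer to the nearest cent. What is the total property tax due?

€3,332.09

January 1 – May 4, 2013: 124 days at 0.95% → €172,000 × 0.95% × 124/365 = €555.1123
May 5 – October 6, 2013: 155 days at 1.5% → €172,000 × 1.5% × 155/365 = €1,095.6164
October 7 – December 4, 2013: 59 days at 4.4% → €172,000 × 4.4% × 59/365 = €1,223.3205
December 5 – December 31, 2013: 27 days at 3.6% → €172,000 × 3.6% × 27/365 = €458.0384
Total = €3,332.0877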